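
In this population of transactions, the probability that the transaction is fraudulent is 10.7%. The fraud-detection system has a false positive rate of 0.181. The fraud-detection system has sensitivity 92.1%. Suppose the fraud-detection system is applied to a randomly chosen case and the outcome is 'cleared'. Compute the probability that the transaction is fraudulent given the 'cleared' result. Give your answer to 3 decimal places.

Write H for 'the transaction is fraudulent'. Prior odds H:¬H = 0.107/0.893 = 0.11982. For the 'cleared' outcome, the likelihood ratio is 0.079/0.819 = 0.096459.
Posterior odds = 0.11982 × 0.096459 = 0.011558, so P(H|E) = 0.011558/(1+0.011558) = 0.011.

P(H | E) ≈ 0.011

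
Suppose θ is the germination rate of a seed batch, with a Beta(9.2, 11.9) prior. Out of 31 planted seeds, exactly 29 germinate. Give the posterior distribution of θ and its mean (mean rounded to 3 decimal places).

The binomial likelihood is conjugate to the Beta prior: with 29 successes and 2 failures, the posterior is Beta(9.2+29, 11.9+2) = Beta(38.2, 13.9).
Posterior mean = α/(α+β) = 38.2/52.1 = 0.733.

Posterior: Beta(38.2, 13.9); mean ≈ 0.733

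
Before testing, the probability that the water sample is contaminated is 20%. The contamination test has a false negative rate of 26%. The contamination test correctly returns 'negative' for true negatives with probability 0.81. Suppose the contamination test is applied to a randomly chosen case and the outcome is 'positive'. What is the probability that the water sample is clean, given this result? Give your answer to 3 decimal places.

P(¬H | E) ≈ 0.507

Let H be the event that the water sample is contaminated. P(H) = 0.2, so P(¬H) = 0.8. With E the 'positive' result, P(E|H) = 0.74 and P(E|¬H) = 0.19.
P(E) = 0.74·0.2 + 0.19·0.8 = 0.14800 + 0.15200 = 0.30000.
By Bayes' theorem, P(H|E) = 0.14800 / 0.30000 = 0.493. Hence P(¬H|E) = 1 − 0.493 = 0.507.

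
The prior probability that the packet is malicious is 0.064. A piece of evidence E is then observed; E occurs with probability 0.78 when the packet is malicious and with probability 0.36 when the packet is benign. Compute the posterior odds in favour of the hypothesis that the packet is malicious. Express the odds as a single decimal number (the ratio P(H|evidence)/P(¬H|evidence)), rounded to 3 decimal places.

Prior odds = 0.064/(1−0.064) = 0.068376. In log-odds, ln(0.068376) = -2.6827.
Add log likelihood ratio: ln(2.1667) = 0.77319.
Posterior log-odds = -1.9095, so posterior odds = exp(-1.9095) = 0.14815.

Posterior odds ≈ 0.148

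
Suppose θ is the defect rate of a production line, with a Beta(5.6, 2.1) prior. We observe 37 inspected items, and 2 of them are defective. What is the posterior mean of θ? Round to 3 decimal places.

The binomial likelihood is conjugate to the Beta prior: with 2 successes and 35 failures, the posterior is Beta(5.6+2, 2.1+35) = Beta(7.6, 37.1).
E[θ | data] = 7.6/(7.6+37.1) = 0.170.

Posterior mean ≈ 0.170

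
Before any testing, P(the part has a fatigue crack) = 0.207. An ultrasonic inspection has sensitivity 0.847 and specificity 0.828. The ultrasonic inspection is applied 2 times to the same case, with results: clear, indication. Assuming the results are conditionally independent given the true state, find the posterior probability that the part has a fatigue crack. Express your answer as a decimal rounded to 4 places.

Let H be the event that the part has a fatigue crack; start with P(H) = 0.207. P('indication'|H) = 0.847, P('indication'|¬H) = 0.172.
Update on result 1 ('clear'): P(H) ← 0.153·0.2070 / (0.153·0.2070 + 0.828·0.7930) = 0.031671/0.68827 = 0.0460.
Update on result 2 ('indication'): P(H) ← 0.847·0.0460 / (0.847·0.0460 + 0.172·0.9540) = 0.038975/0.20306 = 0.1919.

Posterior P(H) ≈ 0.1919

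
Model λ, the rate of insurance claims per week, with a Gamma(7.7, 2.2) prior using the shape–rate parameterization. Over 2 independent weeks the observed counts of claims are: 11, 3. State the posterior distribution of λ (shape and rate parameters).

Posterior: Gamma(shape=21.7, rate=4.2)

The Poisson likelihood adds the total count to the shape and the number of exposure periods to the rate. Here ∑xᵢ = 14 and n = 2, so shape 7.7→21.7 and rate 2.2→4.2.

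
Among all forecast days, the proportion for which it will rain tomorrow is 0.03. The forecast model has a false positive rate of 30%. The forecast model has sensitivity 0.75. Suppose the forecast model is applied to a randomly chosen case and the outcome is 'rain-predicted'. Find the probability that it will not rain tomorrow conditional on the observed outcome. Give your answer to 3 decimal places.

P(¬H | E) ≈ 0.928

Write H for 'it will rain tomorrow'. Prior odds H:¬H = 0.03/0.97 = 0.030928. For the 'rain-predicted' outcome, the likelihood ratio is 0.75/0.3 = 2.5000.
Posterior odds = 0.030928 × 2.5000 = 0.077320, so P(H|E) = 0.077320/(1+0.077320) = 0.072. Then P(¬H|E) = 1 − 0.072 = 0.928.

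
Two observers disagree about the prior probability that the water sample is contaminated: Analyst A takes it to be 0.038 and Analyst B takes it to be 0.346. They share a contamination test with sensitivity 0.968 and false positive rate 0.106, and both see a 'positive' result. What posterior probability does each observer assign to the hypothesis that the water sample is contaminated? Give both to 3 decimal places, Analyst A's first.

Analyst A: 0.265; Analyst B: 0.829

P('+'|H) = 0.968, P('+'|¬H) = 0.106.
Analyst A: numerator 0.968·0.038 = 0.036784; evidence = 0.036784+0.106·0.962 = 0.13876; posterior = 0.265.
Analyst B: numerator 0.968·0.346 = 0.33493; evidence = 0.33493+0.106·0.654 = 0.40425; posterior = 0.829.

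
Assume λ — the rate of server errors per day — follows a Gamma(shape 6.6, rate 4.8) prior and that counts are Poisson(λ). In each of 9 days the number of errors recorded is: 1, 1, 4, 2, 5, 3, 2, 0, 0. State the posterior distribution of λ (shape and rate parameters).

Posterior: Gamma(shape=24.6, rate=13.8)

Total count ∑xᵢ = 18 over n = 9 days.
Gamma is conjugate to the Poisson likelihood: posterior is Gamma(shape = 6.6+18 = 24.6, rate = 4.8+9 = 13.8).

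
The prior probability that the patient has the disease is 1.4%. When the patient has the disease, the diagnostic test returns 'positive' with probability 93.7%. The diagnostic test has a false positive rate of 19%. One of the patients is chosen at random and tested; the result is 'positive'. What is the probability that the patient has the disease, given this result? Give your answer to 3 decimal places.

P(H | E) ≈ 0.065

Write H for 'the patient has the disease'. Prior odds H:¬H = 0.014/0.986 = 0.014199. For the 'positive' outcome, the likelihood ratio is 0.937/0.19 = 4.9316.
Posterior odds = 0.014199 × 4.9316 = 0.070022, so P(H|E) = 0.070022/(1+0.070022) = 0.065.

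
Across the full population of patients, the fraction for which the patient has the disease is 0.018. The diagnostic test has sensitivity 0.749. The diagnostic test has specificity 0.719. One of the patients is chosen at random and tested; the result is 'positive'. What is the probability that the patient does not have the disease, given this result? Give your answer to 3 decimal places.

P(¬H | E) ≈ 0.953

Let H be the event that the patient has the disease. P(H) = 0.018, so P(¬H) = 0.982. With E the 'positive' result, P(E|H) = 0.749 and P(E|¬H) = 0.281.
P(E) = 0.749·0.018 + 0.281·0.982 = 0.013482 + 0.27594 = 0.28942.
By Bayes' theorem, P(H|E) = 0.013482 / 0.28942 = 0.047. Hence P(¬H|E) = 1 − 0.047 = 0.953.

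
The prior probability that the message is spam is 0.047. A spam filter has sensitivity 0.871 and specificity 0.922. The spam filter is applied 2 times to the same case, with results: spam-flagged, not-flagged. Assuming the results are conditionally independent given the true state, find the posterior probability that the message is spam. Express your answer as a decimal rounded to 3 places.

Posterior P(H) ≈ 0.072

With H the event that the message is spam, the joint likelihood of the observed sequence is P(data|H) = 0.871·0.129 = 0.11236 and P(data|¬H) = 0.078·0.922 = 0.071916.
Bayes: P(H|data) = 0.047·0.11236 / (0.047·0.11236 + 0.953·0.071916) = 0.0052809/0.073817 = 0.0715.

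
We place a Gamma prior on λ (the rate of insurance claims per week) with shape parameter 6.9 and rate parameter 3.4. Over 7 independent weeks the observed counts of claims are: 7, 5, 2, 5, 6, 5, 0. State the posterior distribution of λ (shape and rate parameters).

Posterior: Gamma(shape=36.9, rate=10.4)

The Poisson likelihood adds the total count to the shape and the number of exposure periods to the rate. Here ∑xᵢ = 30 and n = 7, so shape 6.9→36.9 and rate 3.4→10.4.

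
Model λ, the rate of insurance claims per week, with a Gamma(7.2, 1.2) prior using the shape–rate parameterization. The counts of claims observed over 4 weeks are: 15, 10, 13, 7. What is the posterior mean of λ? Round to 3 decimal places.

The Poisson likelihood adds the total count to the shape and the number of exposure periods to the rate. Here ∑xᵢ = 45 and n = 4, so shape 7.2→52.2 and rate 1.2→5.2.
Posterior mean = shape/rate = 52.2/5.2 = 10.038.

Posterior mean ≈ 10.038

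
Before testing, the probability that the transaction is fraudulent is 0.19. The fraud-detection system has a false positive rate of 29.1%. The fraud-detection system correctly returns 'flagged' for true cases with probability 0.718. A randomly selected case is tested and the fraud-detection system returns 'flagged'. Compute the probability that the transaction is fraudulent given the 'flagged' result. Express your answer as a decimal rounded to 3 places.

P(H | E) ≈ 0.367

Write H for 'the transaction is fraudulent'. Prior odds H:¬H = 0.19/0.81 = 0.23457. For the 'flagged' outcome, the likelihood ratio is 0.718/0.291 = 2.4674.
Posterior odds = 0.23457 × 2.4674 = 0.57876, so P(H|E) = 0.57876/(1+0.57876) = 0.367.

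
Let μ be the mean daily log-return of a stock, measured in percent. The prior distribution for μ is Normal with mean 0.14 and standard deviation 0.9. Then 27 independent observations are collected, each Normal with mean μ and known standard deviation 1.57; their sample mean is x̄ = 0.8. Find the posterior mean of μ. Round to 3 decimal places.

Posterior mean ≈ 0.733

With known σ, the Normal prior is conjugate. Weight on the data is w = (n/σ²)/(n/σ² + 1/τ₀²) = 10.9538/(10.9538+1.23457) = 0.89871.
Posterior mean = w·x̄ + (1−w)·μ₀ = 0.89871·0.8 + 0.10129·0.14 = 0.733.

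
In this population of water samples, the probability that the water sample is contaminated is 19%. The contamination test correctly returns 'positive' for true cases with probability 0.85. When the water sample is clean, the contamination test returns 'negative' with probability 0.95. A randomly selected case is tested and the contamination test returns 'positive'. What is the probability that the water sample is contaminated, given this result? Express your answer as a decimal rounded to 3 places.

Let H be the event that the water sample is contaminated. P(H) = 0.19, so P(¬H) = 0.81. With E the 'positive' result, P(E|H) = 0.85 and P(E|¬H) = 0.05.
P(E) = 0.85·0.19 + 0.05·0.81 = 0.16150 + 0.040500 = 0.20200.
By Bayes' theorem, P(H|E) = 0.16150 / 0.20200 = 0.800.

P(H | E) ≈ 0.800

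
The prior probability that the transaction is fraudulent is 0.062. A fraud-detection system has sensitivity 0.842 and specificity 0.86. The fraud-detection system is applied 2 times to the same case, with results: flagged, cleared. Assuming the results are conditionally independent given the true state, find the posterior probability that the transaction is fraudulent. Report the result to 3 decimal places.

Let H be the event that the transaction is fraudulent; start with P(H) = 0.062. P('flagged'|H) = 0.842, P('flagged'|¬H) = 0.14.
Update on result 1 ('flagged'): P(H) ← 0.842·0.0620 / (0.842·0.0620 + 0.14·0.9380) = 0.052204/0.18352 = 0.2845.
Update on result 2 ('cleared'): P(H) ← 0.158·0.2845 / (0.158·0.2845 + 0.86·0.7155) = 0.044944/0.66031 = 0.0681.

Posterior P(H) ≈ 0.068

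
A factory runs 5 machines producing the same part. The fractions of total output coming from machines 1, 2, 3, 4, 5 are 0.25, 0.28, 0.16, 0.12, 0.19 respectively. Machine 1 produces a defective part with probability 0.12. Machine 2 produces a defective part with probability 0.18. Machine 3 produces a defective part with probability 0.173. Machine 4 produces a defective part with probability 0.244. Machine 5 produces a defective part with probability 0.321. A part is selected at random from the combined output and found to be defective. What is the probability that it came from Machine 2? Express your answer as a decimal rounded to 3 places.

Posterior probability ≈ 0.254

P(defective|M1) = 0.12; P(defective|M2) = 0.18; P(defective|M3) = 0.173; P(defective|M4) = 0.244; P(defective|M5) = 0.321.
Prior × likelihood for each source: 0.25·0.12=0.03000, 0.28·0.18=0.05040, 0.16·0.173=0.02768, 0.12·0.244=0.02928, 0.19·0.321=0.06099. Summing gives P(defective) = 0.19835.
P(Machine 2 | defective) = 0.05040 / 0.19835 = 0.254.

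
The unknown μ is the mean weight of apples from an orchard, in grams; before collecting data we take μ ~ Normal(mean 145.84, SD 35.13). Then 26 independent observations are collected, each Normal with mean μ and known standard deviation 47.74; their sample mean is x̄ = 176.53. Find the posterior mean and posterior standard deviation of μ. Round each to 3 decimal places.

Posterior mean ≈ 174.495; posterior SD ≈ 9.047

With known σ, the Normal prior is conjugate. Weight on the data is w = (n/σ²)/(n/σ² + 1/τ₀²) = 0.0114080/(0.0114080+0.00081030) = 0.93368.
Posterior mean = w·x̄ + (1−w)·μ₀ = 0.93368·176.53 + 0.066318·145.84 = 174.495. Posterior variance = 1/(0.0114080+0.00081030) = 81.8446, so SD = 9.047.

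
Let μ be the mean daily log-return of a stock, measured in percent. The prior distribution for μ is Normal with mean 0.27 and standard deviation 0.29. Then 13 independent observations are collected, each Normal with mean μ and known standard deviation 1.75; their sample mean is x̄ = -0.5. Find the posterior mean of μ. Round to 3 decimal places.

Posterior mean ≈ 0.067

With known σ, the Normal prior is conjugate. Weight on the data is w = (n/σ²)/(n/σ² + 1/τ₀²) = 4.24490/(4.24490+11.8906) = 0.26308.
Posterior mean = w·x̄ + (1−w)·μ₀ = 0.26308·-0.5 + 0.73692·0.27 = 0.067.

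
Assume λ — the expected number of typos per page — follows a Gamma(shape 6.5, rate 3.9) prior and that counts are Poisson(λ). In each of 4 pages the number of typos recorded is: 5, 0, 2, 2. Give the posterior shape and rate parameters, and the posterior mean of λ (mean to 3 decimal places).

Total count ∑xᵢ = 9 over n = 4 pages.
Gamma is conjugate to the Poisson likelihood: posterior is Gamma(shape = 6.5+9 = 15.5, rate = 3.9+4 = 7.9).
E[λ | data] = 15.5/7.9 = 1.962.

Posterior: Gamma(shape=15.5, rate=7.9); mean ≈ 1.962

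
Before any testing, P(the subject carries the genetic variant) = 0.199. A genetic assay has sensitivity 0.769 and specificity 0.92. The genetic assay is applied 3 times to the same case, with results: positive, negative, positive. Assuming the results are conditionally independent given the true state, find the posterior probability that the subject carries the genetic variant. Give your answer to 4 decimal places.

Posterior P(H) ≈ 0.8522

Let H be the event that the subject carries the genetic variant; start with P(H) = 0.199. P('positive'|H) = 0.769, P('positive'|¬H) = 0.08.
Update on result 1 ('positive'): P(H) ← 0.769·0.1990 / (0.769·0.1990 + 0.08·0.8010) = 0.15303/0.21711 = 0.7049.
Update on result 2 ('negative'): P(H) ← 0.231·0.7049 / (0.231·0.7049 + 0.92·0.2951) = 0.16282/0.43436 = 0.3749.
Update on result 3 ('positive'): P(H) ← 0.769·0.3749 / (0.769·0.3749 + 0.08·0.6251) = 0.28826/0.33827 = 0.8522.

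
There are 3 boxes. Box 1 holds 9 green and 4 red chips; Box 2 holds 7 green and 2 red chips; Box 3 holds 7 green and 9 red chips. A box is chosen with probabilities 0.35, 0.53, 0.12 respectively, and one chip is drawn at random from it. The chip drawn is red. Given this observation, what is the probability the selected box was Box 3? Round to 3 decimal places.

P(red|Box 1) = 0.3077; P(red|Box 2) = 0.2222; P(red|Box 3) = 0.5625.
Prior × likelihood for each source: 0.35·0.3077=0.1077, 0.53·0.2222=0.1178, 0.12·0.5625=0.06750. Summing gives P(red) = 0.29297.
P(Box 3 | red) = 0.06750 / 0.29297 = 0.230.

Posterior probability ≈ 0.230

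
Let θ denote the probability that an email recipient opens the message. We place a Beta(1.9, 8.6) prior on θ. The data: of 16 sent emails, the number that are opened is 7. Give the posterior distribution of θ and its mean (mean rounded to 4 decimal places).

The binomial likelihood is conjugate to the Beta prior: with 7 successes and 9 failures, the posterior is Beta(1.9+7, 8.6+9) = Beta(8.9, 17.6).
Posterior mean = α/(α+β) = 8.9/26.5 = 0.3358.

Posterior: Beta(8.9, 17.6); mean ≈ 0.3358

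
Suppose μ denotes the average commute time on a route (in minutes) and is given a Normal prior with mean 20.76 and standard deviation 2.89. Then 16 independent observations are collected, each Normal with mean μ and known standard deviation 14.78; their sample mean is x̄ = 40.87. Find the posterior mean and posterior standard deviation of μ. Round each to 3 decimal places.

With known σ, the Normal prior is conjugate. Weight on the data is w = (n/σ²)/(n/σ² + 1/τ₀²) = 0.0732438/(0.0732438+0.119730) = 0.37955.
Posterior mean = w·x̄ + (1−w)·μ₀ = 0.37955·40.87 + 0.62045·20.76 = 28.393. Posterior variance = 1/(0.0732438+0.119730) = 5.18204, so SD = 2.276.

Posterior mean ≈ 28.393; posterior SD ≈ 2.276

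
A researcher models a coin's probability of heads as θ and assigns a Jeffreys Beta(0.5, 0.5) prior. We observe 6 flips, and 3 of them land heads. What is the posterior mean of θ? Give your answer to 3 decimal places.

Posterior mean ≈ 0.500

The binomial likelihood is conjugate to the Beta prior: with 3 successes and 3 failures, the posterior is Beta(0.5+3, 0.5+3) = Beta(3.5, 3.5).
Posterior mean = α/(α+β) = 3.5/7 = 0.500.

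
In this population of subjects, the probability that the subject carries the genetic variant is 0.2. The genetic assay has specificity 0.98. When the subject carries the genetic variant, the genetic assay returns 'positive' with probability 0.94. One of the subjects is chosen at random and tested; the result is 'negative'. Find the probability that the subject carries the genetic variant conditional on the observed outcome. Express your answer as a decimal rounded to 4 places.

P(H | E) ≈ 0.0151

Let H be the event that the subject carries the genetic variant. P(H) = 0.2, so P(¬H) = 0.8. With E the 'negative' result, P(E|H) = 0.06 and P(E|¬H) = 0.98.
P(E) = 0.06·0.2 + 0.98·0.8 = 0.012000 + 0.78400 = 0.79600.
By Bayes' theorem, P(H|E) = 0.012000 / 0.79600 = 0.0151.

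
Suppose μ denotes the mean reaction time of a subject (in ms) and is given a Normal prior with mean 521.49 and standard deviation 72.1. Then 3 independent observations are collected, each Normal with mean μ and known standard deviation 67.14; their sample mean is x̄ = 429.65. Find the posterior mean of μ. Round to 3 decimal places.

Posterior mean ≈ 450.244

Prior precision 1/τ₀² = 1/72.1² = 0.00019237; data precision n/σ² = 3/67.14² = 0.00066552.
Posterior precision = 0.00019237 + 0.00066552 = 0.00085788.
Posterior mean = (0.00019237·521.49 + 0.00066552·429.65) / 0.00085788 = 450.244.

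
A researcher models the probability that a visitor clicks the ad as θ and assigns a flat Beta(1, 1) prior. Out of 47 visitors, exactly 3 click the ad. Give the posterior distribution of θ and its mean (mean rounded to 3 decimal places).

The binomial likelihood is conjugate to the Beta prior: with 3 successes and 44 failures, the posterior is Beta(1+3, 1+44) = Beta(4, 45).
Posterior mean = α/(α+β) = 4/49 = 0.082.

Posterior: Beta(4, 45); mean ≈ 0.082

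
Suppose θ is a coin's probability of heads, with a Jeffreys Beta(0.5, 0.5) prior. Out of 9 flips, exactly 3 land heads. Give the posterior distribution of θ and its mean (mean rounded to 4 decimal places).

Posterior: Beta(3.5, 6.5); mean ≈ 0.3500

The binomial likelihood is conjugate to the Beta prior: with 3 successes and 6 failures, the posterior is Beta(0.5+3, 0.5+6) = Beta(3.5, 6.5).
E[θ | data] = 3.5/(3.5+6.5) = 0.3500.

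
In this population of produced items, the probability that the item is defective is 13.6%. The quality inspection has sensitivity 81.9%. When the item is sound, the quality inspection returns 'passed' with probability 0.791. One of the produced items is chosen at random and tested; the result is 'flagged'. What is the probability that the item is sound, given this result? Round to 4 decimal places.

Let H be the event that the item is defective. P(H) = 0.136, so P(¬H) = 0.864. With E the 'flagged' result, P(E|H) = 0.819 and P(E|¬H) = 0.209.
P(E) = 0.819·0.136 + 0.209·0.864 = 0.11138 + 0.18058 = 0.29196.
By Bayes' theorem, P(H|E) = 0.11138 / 0.29196 = 0.3815. Hence P(¬H|E) = 1 − 0.3815 = 0.6185.

P(¬H | E) ≈ 0.6185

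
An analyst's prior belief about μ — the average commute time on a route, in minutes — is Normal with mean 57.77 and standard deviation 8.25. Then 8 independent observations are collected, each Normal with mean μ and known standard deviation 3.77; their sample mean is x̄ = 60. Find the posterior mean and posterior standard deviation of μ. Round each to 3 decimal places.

With known σ, the Normal prior is conjugate. Weight on the data is w = (n/σ²)/(n/σ² + 1/τ₀²) = 0.562869/(0.562869+0.0146924) = 0.97456.
Posterior mean = w·x̄ + (1−w)·μ₀ = 0.97456·60 + 0.025439·57.77 = 59.943. Posterior variance = 1/(0.562869+0.0146924) = 1.73142, so SD = 1.316.

Posterior mean ≈ 59.943; posterior SD ≈ 1.316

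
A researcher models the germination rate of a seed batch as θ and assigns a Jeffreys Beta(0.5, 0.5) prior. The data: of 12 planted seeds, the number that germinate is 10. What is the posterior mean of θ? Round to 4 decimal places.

Posterior mean ≈ 0.8077

Observing 10 successes and 2 failures updates Beta(0.5, 0.5) by adding the success and failure counts to the two shape parameters: α = 0.5+10 = 10.5, β = 0.5+2 = 2.5.
Posterior mean = α/(α+β) = 10.5/13 = 0.8077.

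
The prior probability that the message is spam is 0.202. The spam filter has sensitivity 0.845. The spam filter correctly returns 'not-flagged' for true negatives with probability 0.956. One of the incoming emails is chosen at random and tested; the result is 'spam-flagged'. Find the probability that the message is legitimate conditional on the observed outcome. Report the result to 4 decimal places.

P(¬H | E) ≈ 0.1706

Write H for 'the message is spam'. Prior odds H:¬H = 0.202/0.798 = 0.25313. For the 'spam-flagged' outcome, the likelihood ratio is 0.845/0.044 = 19.205.
Posterior odds = 0.25313 × 19.205 = 4.8613, so P(H|E) = 4.8613/(1+4.8613) = 0.8294. Then P(¬H|E) = 1 − 0.8294 = 0.1706.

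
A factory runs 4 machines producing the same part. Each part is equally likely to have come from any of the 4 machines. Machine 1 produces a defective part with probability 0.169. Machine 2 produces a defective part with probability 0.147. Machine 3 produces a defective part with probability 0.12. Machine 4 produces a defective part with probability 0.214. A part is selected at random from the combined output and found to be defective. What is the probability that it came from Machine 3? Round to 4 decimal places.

P(defective|M1) = 0.169; P(defective|M2) = 0.147; P(defective|M3) = 0.12; P(defective|M4) = 0.214.
Prior × likelihood for each source: 0.25·0.169=0.04225, 0.25·0.147=0.03675, 0.25·0.12=0.03000, 0.25·0.214=0.05350. Summing gives P(defective) = 0.16250.
P(Machine 3 | defective) = 0.03000 / 0.16250 = 0.1846.

Posterior probability ≈ 0.1846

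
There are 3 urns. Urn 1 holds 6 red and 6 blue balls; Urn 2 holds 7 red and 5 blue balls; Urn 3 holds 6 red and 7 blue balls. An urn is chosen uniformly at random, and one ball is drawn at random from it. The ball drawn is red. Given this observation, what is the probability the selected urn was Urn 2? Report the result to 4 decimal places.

P(red|Urn 1) = 0.5; P(red|Urn 2) = 0.5833; P(red|Urn 3) = 0.4615.
Prior × likelihood for each source: 0.333333·0.5=0.1667, 0.333333·0.5833=0.1944, 0.333333·0.4615=0.1538. Summing gives P(red) = 0.51496.
P(Urn 2 | red) = 0.1944 / 0.51496 = 0.3776.

Posterior probability ≈ 0.3776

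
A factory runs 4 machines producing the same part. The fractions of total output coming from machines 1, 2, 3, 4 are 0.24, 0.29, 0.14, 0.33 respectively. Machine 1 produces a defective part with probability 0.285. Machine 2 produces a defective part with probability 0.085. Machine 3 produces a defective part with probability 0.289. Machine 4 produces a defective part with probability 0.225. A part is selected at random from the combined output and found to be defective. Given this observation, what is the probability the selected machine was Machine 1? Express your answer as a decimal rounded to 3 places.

P(defective|M1) = 0.285; P(defective|M2) = 0.085; P(defective|M3) = 0.289; P(defective|M4) = 0.225.
Prior × likelihood for each source: 0.24·0.285=0.06840, 0.29·0.085=0.02465, 0.14·0.289=0.04046, 0.33·0.225=0.07425. Summing gives P(defective) = 0.20776.
P(Machine 1 | defective) = 0.06840 / 0.20776 = 0.329.

Posterior probability ≈ 0.329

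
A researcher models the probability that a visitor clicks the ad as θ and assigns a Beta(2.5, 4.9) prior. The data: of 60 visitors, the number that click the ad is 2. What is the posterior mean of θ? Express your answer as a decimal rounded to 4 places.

The binomial likelihood is conjugate to the Beta prior: with 2 successes and 58 failures, the posterior is Beta(2.5+2, 4.9+58) = Beta(4.5, 62.9).
Posterior mean = α/(α+β) = 4.5/67.4 = 0.0668.

Posterior mean ≈ 0.0668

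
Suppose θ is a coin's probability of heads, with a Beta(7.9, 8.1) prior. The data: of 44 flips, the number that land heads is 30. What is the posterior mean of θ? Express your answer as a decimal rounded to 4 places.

Posterior mean ≈ 0.6317

Observing 30 successes and 14 failures updates Beta(7.9, 8.1) by adding the success and failure counts to the two shape parameters: α = 7.9+30 = 37.9, β = 8.1+14 = 22.1.
Posterior mean = α/(α+β) = 37.9/60 = 0.6317.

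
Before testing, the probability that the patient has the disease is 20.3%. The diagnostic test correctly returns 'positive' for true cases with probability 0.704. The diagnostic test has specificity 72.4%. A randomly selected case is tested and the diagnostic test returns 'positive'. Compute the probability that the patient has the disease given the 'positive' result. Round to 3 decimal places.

P(H | E) ≈ 0.394

Write H for 'the patient has the disease'. Prior odds H:¬H = 0.203/0.797 = 0.25471. For the 'positive' outcome, the likelihood ratio is 0.704/0.276 = 2.5507.
Posterior odds = 0.25471 × 2.5507 = 0.64968, so P(H|E) = 0.64968/(1+0.64968) = 0.394.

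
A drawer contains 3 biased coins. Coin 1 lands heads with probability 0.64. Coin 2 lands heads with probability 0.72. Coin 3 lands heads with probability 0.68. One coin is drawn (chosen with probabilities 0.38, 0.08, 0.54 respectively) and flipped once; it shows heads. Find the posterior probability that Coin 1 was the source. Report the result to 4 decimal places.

Tabulate prior·likelihood by source: [1] prior 0.38, lik 0.64, product 0.2432; [2] prior 0.08, lik 0.72, product 0.05760; [3] prior 0.54, lik 0.68, product 0.3672.
Normalizing constant = 0.66800; the posterior for Coin 1 is its product over the sum, 0.2432/0.66800 = 0.3641.

Posterior probability ≈ 0.3641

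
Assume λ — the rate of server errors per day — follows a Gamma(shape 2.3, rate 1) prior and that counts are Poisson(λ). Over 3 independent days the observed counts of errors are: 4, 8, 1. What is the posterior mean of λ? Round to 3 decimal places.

Posterior mean ≈ 3.825

Total count ∑xᵢ = 13 over n = 3 days.
Gamma is conjugate to the Poisson likelihood: posterior is Gamma(shape = 2.3+13 = 15.3, rate = 1+3 = 4).
E[λ | data] = 15.3/4 = 3.825.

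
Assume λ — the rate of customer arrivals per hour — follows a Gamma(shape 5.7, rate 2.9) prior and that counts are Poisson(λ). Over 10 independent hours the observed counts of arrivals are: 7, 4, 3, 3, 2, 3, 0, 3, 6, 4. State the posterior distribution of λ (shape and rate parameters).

Total count ∑xᵢ = 35 over n = 10 hours.
Gamma is conjugate to the Poisson likelihood: posterior is Gamma(shape = 5.7+35 = 40.7, rate = 2.9+10 = 12.9).

Posterior: Gamma(shape=40.7, rate=12.9)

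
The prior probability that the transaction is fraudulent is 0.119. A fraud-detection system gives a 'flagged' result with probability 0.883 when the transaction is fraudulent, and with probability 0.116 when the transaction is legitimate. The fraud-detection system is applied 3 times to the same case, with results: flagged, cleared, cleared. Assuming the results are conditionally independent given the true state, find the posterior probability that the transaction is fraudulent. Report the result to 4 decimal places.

Posterior P(H) ≈ 0.0177

Let H be the event that the transaction is fraudulent; start with P(H) = 0.119. P('flagged'|H) = 0.883, P('flagged'|¬H) = 0.116.
Update on result 1 ('flagged'): P(H) ← 0.883·0.1190 / (0.883·0.1190 + 0.116·0.8810) = 0.10508/0.20727 = 0.5069.
Update on result 2 ('cleared'): P(H) ← 0.117·0.5069 / (0.117·0.5069 + 0.884·0.4931) = 0.059313/0.49517 = 0.1198.
Update on result 3 ('cleared'): P(H) ← 0.117·0.1198 / (0.117·0.1198 + 0.884·0.8802) = 0.014015/0.79213 = 0.0177.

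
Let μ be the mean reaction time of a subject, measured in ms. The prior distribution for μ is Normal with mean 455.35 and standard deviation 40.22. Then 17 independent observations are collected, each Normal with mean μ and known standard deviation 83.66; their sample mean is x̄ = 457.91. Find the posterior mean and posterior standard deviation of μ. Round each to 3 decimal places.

Posterior mean ≈ 457.391; posterior SD ≈ 18.116

With known σ, the Normal prior is conjugate. Weight on the data is w = (n/σ²)/(n/σ² + 1/τ₀²) = 0.00242892/(0.00242892+0.00061818) = 0.79712.
Posterior mean = w·x̄ + (1−w)·μ₀ = 0.79712·457.91 + 0.20288·455.35 = 457.391. Posterior variance = 1/(0.00242892+0.00061818) = 328.181, so SD = 18.116.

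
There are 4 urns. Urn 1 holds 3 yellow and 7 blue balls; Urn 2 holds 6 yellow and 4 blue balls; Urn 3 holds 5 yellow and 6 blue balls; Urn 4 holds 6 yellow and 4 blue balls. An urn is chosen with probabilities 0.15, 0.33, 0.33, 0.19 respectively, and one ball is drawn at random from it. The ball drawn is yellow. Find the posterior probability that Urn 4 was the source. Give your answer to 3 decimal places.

Posterior probability ≈ 0.225

Tabulate prior·likelihood by source: [1] prior 0.15, lik 0.3, product 0.04500; [2] prior 0.33, lik 0.6, product 0.1980; [3] prior 0.33, lik 0.4545, product 0.1500; [4] prior 0.19, lik 0.6, product 0.1140.
Normalizing constant = 0.50700; the posterior for Urn 4 is its product over the sum, 0.1140/0.50700 = 0.225.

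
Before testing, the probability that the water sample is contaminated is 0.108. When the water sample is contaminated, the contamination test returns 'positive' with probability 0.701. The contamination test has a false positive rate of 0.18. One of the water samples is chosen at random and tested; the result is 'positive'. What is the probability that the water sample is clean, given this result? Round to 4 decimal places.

P(¬H | E) ≈ 0.6796

Write H for 'the water sample is contaminated'. Prior odds H:¬H = 0.108/0.892 = 0.12108. For the 'positive' outcome, the likelihood ratio is 0.701/0.18 = 3.8944.
Posterior odds = 0.12108 × 3.8944 = 0.47152, so P(H|E) = 0.47152/(1+0.47152) = 0.3204. Then P(¬H|E) = 1 − 0.3204 = 0.6796.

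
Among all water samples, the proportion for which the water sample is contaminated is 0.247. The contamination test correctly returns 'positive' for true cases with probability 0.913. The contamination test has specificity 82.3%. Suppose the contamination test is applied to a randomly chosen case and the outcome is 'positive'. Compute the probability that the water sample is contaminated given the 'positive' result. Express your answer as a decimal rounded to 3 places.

P(H | E) ≈ 0.629

Let H be the event that the water sample is contaminated. P(H) = 0.247, so P(¬H) = 0.753. With E the 'positive' result, P(E|H) = 0.913 and P(E|¬H) = 0.177.
P(E) = 0.913·0.247 + 0.177·0.753 = 0.22551 + 0.13328 = 0.35879.
By Bayes' theorem, P(H|E) = 0.22551 / 0.35879 = 0.629.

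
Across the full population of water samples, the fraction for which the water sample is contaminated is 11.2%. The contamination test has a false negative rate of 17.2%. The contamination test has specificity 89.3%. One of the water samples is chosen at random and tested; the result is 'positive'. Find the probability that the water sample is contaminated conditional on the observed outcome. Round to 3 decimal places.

P(H | E) ≈ 0.494

Let H be the event that the water sample is contaminated. P(H) = 0.112, so P(¬H) = 0.888. With E the 'positive' result, P(E|H) = 0.828 and P(E|¬H) = 0.107.
P(E) = 0.828·0.112 + 0.107·0.888 = 0.092736 + 0.095016 = 0.18775.
By Bayes' theorem, P(H|E) = 0.092736 / 0.18775 = 0.494.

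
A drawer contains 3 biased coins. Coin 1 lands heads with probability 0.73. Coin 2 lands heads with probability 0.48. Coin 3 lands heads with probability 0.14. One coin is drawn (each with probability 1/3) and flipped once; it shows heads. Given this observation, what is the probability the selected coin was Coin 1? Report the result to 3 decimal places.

Tabulate prior·likelihood by source: [1] prior 0.333333, lik 0.73, product 0.2433; [2] prior 0.333333, lik 0.48, product 0.1600; [3] prior 0.333333, lik 0.14, product 0.04667.
Normalizing constant = 0.45000; the posterior for Coin 1 is its product over the sum, 0.2433/0.45000 = 0.541.

Posterior probability ≈ 0.541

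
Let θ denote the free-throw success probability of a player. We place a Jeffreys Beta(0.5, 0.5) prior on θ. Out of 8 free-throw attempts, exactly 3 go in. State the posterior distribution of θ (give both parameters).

Posterior: Beta(3.5, 5.5)

Observing 3 successes and 5 failures updates Beta(0.5, 0.5) by adding the success and failure counts to the two shape parameters: α = 0.5+3 = 3.5, β = 0.5+5 = 5.5.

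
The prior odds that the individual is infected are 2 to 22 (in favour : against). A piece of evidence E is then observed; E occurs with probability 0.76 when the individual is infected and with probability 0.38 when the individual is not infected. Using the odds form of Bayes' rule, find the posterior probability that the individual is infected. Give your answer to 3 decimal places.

Prior odds = 2/22 = 0.090909. In log-odds, ln(0.090909) = -2.3979.
Add log likelihood ratio: ln(2.0000) = 0.69315.
Posterior log-odds = -1.7047, so posterior odds = exp(-1.7047) = 0.18182. Converting, P(H|E) = 0.18182/1.1818 = 0.154.

Posterior probability ≈ 0.154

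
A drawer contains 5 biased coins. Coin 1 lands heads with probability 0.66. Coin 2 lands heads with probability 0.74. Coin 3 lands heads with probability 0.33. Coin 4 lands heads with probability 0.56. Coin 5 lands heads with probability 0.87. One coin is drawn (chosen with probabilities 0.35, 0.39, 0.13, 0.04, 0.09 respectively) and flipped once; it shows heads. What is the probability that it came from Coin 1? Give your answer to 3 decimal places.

Posterior probability ≈ 0.348

Tabulate prior·likelihood by source: [1] prior 0.35, lik 0.66, product 0.2310; [2] prior 0.39, lik 0.74, product 0.2886; [3] prior 0.13, lik 0.33, product 0.04290; [4] prior 0.04, lik 0.56, product 0.02240; [5] prior 0.09, lik 0.87, product 0.07830.
Normalizing constant = 0.66320; the posterior for Coin 1 is its product over the sum, 0.2310/0.66320 = 0.348.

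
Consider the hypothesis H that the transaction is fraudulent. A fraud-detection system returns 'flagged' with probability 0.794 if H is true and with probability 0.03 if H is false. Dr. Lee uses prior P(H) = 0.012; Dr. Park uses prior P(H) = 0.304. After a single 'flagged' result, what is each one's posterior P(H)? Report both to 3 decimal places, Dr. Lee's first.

Dr. Lee: 0.243; Dr. Park: 0.920

P('+'|H) = 0.794, P('+'|¬H) = 0.03.
Dr. Lee: numerator 0.794·0.012 = 0.0095280; evidence = 0.0095280+0.03·0.988 = 0.039168; posterior = 0.243.
Dr. Park: numerator 0.794·0.304 = 0.24138; evidence = 0.24138+0.03·0.696 = 0.26226; posterior = 0.920.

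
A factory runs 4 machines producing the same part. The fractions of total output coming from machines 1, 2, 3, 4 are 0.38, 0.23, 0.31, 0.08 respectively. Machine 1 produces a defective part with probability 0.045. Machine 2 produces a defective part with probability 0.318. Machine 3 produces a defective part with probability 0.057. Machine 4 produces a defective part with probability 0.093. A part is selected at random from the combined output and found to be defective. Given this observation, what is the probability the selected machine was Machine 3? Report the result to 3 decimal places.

Posterior probability ≈ 0.153

Tabulate prior·likelihood by source: [1] prior 0.38, lik 0.045, product 0.01710; [2] prior 0.23, lik 0.318, product 0.07314; [3] prior 0.31, lik 0.057, product 0.01767; [4] prior 0.08, lik 0.093, product 0.007440.
Normalizing constant = 0.11535; the posterior for Machine 3 is its product over the sum, 0.01767/0.11535 = 0.153.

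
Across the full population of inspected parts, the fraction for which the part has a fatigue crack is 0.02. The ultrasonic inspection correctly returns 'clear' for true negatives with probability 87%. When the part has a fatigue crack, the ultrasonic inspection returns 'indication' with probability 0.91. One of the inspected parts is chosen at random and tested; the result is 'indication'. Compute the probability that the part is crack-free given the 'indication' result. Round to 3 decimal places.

Write H for 'the part has a fatigue crack'. Prior odds H:¬H = 0.02/0.98 = 0.020408. For the 'indication' outcome, the likelihood ratio is 0.91/0.13 = 7.0000.
Posterior odds = 0.020408 × 7.0000 = 0.14286, so P(H|E) = 0.14286/(1+0.14286) = 0.125. Then P(¬H|E) = 1 − 0.125 = 0.875.

P(¬H | E) ≈ 0.875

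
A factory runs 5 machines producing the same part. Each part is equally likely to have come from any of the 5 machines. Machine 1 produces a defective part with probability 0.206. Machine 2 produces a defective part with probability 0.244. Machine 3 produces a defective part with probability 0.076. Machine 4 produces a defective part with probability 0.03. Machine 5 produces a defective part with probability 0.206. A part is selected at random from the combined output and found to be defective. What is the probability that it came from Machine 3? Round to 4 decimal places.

Tabulate prior·likelihood by source: [1] prior 0.2, lik 0.206, product 0.04120; [2] prior 0.2, lik 0.244, product 0.04880; [3] prior 0.2, lik 0.076, product 0.01520; [4] prior 0.2, lik 0.03, product 0.006000; [5] prior 0.2, lik 0.206, product 0.04120.
Normalizing constant = 0.15240; the posterior for Machine 3 is its product over the sum, 0.01520/0.15240 = 0.0997.

Posterior probability ≈ 0.0997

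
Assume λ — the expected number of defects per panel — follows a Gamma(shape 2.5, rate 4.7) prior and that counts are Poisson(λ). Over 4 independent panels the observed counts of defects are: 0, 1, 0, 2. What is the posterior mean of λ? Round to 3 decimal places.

Posterior mean ≈ 0.632

The Poisson likelihood adds the total count to the shape and the number of exposure periods to the rate. Here ∑xᵢ = 3 and n = 4, so shape 2.5→5.5 and rate 4.7→8.7.
Posterior mean = shape/rate = 5.5/8.7 = 0.632.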